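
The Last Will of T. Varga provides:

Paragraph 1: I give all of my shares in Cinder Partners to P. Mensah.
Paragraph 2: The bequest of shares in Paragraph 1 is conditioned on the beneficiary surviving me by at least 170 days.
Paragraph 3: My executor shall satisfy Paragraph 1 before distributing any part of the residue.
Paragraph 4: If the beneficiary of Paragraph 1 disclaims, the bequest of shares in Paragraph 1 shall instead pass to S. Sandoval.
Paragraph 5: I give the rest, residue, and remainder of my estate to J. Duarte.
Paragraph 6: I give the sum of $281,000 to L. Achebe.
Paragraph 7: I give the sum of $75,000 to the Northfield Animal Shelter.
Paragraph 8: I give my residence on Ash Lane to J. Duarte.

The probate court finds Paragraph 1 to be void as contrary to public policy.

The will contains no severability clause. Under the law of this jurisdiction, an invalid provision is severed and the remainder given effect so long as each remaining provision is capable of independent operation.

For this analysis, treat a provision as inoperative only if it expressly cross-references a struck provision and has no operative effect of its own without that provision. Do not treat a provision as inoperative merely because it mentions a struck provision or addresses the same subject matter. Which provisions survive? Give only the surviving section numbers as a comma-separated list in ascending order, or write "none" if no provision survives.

Paragraph 1 is struck. Paragraph 2 has no operative effect of its own apart from Paragraph 1 and is therefore inoperative. Paragraph 3 merely fixes the priority direction for Paragraph 1; with Paragraph 1 gone it has nothing to operate on and falls away. Paragraph 4 merely fixes the alternative disposition for Paragraph 1; with Paragraph 1 gone it has nothing to operate on and falls away. With no severability clause, the stated default rule severs what cannot stand and enforces each remaining provision that can operate on its own. That leaves Paragraph 5, Paragraph 6, Paragraph 7, and Paragraph 8 in effect.

5, 6, 7, 8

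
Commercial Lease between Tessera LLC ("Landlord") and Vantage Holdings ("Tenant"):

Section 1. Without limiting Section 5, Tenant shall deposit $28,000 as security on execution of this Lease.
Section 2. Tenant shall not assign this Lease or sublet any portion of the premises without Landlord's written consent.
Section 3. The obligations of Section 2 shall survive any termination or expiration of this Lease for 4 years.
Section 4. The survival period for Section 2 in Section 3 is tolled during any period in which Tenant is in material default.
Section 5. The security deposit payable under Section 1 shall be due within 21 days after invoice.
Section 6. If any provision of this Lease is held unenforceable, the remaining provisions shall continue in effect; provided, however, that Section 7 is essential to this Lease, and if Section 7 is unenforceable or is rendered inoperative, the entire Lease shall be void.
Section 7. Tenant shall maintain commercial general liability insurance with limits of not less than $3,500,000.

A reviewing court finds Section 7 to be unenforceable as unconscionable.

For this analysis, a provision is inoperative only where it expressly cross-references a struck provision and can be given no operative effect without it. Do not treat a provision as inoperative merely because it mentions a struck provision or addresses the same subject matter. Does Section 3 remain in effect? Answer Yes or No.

Section 7 is struck. No other provision's operative terms depend on Section 7. Section 6 makes Section 7 an essential term, and Section 7 is the provision held invalid; under Section 6, the entire Lease is therefore void. No provision of the Lease survives. Section 3 is among the inoperative provisions, so the answer is no.

No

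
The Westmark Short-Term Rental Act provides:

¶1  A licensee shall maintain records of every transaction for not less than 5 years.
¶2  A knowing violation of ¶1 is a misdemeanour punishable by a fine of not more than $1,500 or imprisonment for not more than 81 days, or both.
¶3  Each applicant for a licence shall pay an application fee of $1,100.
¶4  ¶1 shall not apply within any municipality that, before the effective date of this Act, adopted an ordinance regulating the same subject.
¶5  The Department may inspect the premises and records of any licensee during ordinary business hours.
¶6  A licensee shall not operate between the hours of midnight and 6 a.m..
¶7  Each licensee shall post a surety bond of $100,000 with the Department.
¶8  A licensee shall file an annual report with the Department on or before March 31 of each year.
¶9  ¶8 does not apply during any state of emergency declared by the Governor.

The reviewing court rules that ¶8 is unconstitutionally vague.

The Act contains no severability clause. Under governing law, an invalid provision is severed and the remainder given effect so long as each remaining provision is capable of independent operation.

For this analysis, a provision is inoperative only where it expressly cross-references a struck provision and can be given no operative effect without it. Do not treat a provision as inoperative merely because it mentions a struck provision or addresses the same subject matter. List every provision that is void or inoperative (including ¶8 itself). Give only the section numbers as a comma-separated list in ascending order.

8, 9

¶8 is struck. The only function of ¶9 is the emergency suspension of ¶8, so it cannot stand once ¶8 is removed. Under the stated default rule, only provisions that cannot operate independently fall away; the rest are enforced. That leaves ¶1, ¶2, ¶3, ¶4, ¶5, ¶6, and ¶7 in effect.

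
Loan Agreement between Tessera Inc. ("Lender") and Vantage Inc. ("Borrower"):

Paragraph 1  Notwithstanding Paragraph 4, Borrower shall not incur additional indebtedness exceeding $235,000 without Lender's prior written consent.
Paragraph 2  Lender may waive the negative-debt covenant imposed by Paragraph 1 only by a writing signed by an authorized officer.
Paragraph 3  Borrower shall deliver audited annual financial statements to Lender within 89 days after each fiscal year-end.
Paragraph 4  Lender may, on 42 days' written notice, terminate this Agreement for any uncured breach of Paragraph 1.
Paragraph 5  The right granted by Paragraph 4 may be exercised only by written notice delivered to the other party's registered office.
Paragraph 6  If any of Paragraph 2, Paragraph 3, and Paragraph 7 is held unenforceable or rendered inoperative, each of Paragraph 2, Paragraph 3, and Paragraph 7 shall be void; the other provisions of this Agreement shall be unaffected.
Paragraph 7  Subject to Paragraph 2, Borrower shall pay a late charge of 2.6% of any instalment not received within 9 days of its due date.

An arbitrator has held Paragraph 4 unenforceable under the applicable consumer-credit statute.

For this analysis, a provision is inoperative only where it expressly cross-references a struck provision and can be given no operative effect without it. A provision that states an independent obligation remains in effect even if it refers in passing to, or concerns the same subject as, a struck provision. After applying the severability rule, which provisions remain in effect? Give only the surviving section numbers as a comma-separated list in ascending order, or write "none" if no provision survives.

Paragraph 4 is struck. Paragraph 5 merely fixes the notice requirement for Paragraph 4; with Paragraph 4 gone it has nothing to operate on and falls away. Although Paragraph 1 refers to Paragraph 4, its operative terms do not depend on Paragraph 4, so it remains in effect. Paragraph 6 ties Paragraph 2, Paragraph 3, and Paragraph 7 together, but none of those is affected here; the remaining provisions continue in force under Paragraph 6. That leaves Paragraph 1, Paragraph 2, Paragraph 3, Paragraph 6, and Paragraph 7 in effect.

1, 2, 3, 6, 7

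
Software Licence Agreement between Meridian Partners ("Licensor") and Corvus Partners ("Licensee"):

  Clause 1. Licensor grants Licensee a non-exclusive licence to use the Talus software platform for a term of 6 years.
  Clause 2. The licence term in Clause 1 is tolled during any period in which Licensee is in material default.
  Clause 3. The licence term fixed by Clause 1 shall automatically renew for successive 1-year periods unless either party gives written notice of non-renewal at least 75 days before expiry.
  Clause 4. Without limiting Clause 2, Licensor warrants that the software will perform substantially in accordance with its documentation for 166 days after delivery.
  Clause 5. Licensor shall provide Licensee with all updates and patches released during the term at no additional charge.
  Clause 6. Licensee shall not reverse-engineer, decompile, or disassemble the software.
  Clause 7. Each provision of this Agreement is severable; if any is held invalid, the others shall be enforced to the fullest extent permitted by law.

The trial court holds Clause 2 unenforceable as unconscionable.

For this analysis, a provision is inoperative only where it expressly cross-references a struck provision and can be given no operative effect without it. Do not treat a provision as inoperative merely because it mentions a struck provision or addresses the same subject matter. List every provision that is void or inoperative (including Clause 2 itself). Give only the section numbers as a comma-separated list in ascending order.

Clause 2 is struck. Clause 4 mentions Clause 2 but its own obligation stands independently of Clause 2, so Clause 4 is not affected. No other provision's operative terms depend on Clause 2. Under the severability clause in Clause 7, the remaining provisions continue in force. Clause 1, Clause 3, Clause 4, Clause 5, Clause 6, and Clause 7 remain in effect.

2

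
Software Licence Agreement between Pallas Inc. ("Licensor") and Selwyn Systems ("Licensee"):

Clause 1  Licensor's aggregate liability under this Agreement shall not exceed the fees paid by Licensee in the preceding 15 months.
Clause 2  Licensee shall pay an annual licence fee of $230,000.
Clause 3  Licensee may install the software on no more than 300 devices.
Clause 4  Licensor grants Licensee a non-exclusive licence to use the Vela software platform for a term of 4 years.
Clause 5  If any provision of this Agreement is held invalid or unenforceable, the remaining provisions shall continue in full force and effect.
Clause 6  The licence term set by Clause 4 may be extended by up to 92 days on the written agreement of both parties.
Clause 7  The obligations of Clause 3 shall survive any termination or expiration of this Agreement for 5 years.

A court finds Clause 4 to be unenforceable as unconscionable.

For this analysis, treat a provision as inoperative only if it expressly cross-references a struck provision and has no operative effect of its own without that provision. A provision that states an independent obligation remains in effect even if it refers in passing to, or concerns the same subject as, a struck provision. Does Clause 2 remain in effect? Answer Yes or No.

Clause 4 is struck. Clause 6 has no operative effect of its own apart from Clause 4 and is therefore inoperative. Clause 5 is a severability clause and preserves every provision that can still be given independent effect. The provisions still in force are Clause 1, Clause 2, Clause 3, Clause 5, and Clause 7. Clause 2 is among the surviving provisions, so the answer is yes.

Yes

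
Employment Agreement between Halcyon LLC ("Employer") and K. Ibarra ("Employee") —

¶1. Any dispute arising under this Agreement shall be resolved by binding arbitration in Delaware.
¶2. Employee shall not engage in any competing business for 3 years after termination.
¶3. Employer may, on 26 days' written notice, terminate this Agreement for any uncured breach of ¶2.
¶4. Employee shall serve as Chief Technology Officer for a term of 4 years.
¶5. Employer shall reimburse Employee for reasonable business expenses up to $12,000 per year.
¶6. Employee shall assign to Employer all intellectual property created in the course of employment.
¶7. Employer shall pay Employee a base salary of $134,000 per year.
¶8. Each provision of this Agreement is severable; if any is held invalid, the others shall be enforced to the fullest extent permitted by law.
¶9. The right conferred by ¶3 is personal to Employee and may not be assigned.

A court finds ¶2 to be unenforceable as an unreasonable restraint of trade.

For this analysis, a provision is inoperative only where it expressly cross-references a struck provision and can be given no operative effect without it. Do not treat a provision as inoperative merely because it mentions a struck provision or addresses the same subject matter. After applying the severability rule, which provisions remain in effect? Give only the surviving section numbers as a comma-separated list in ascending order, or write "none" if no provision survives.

¶2 is struck. The only function of ¶3 is the termination right for breach of ¶2, so it cannot stand once ¶2 is removed. The only function of ¶9 is the non-assignment of ¶3, so it cannot stand once ¶3 is removed. Under the severability clause in ¶8, the remaining provisions continue in force. That leaves ¶1, ¶4, ¶5, ¶6, ¶7, and ¶8 in effect.

1, 4, 5, 6, 7, 8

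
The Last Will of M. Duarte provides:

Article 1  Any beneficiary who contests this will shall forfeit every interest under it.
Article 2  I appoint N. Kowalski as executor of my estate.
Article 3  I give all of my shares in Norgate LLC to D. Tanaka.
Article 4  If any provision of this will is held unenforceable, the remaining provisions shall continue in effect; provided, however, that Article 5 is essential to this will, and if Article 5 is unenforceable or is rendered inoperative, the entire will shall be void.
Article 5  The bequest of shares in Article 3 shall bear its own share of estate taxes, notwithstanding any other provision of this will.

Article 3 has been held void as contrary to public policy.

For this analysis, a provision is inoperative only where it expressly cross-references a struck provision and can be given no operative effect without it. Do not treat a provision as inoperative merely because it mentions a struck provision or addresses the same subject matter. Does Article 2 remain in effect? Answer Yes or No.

No

Article 3 is struck. Article 5 has no operative effect of its own apart from Article 3 and is therefore inoperative. Article 4 makes Article 5 an essential term, and Article 5 has been rendered inoperative by the cascade; under Article 4, the entire will is therefore void. No provision of the will survives. Article 2 is among the inoperative provisions, so the answer is no.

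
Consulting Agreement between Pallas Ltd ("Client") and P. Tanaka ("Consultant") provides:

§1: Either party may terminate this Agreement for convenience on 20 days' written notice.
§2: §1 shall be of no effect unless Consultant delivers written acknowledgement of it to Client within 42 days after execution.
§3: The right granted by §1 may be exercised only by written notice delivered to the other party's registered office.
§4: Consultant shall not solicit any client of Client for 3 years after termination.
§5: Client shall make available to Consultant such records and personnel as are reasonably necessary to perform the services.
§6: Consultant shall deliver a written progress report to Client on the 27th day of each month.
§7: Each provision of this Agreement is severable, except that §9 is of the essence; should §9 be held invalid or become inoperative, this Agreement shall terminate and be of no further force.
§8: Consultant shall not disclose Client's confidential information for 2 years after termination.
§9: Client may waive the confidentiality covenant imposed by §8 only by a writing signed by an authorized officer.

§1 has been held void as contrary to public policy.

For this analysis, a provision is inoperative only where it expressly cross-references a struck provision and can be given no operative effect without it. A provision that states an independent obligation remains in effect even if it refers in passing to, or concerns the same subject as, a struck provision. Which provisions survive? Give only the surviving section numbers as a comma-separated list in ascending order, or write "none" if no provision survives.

4, 5, 6, 7, 8, 9

§1 is struck. §2 has no operative effect of its own apart from §1 and is therefore inoperative. The only function of §3 is the notice requirement for §1, so it cannot stand once §1 is removed. §7 makes §9 an essential term, but §9 is unaffected, so the severability proviso in §7 preserves the remaining provisions. That leaves §4, §5, §6, §7, §8, and §9 in effect.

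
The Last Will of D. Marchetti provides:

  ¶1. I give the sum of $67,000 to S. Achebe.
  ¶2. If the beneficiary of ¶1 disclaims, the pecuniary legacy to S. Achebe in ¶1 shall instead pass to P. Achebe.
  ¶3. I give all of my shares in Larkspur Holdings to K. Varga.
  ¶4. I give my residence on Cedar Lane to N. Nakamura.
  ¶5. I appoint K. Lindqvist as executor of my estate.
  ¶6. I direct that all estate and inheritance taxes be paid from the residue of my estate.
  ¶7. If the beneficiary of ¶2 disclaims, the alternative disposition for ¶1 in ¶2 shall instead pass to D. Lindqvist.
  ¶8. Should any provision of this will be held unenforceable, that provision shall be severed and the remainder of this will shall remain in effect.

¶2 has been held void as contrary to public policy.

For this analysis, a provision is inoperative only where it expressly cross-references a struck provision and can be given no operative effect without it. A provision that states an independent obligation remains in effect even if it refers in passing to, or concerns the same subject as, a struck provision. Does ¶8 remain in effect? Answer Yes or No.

Yes

¶2 is struck. The only function of ¶7 is the alternative disposition for ¶2, so it cannot stand once ¶2 is removed. ¶8 is a severability clause and preserves every provision that can still be given independent effect. That leaves ¶1, ¶3, ¶4, ¶5, ¶6, and ¶8 in effect. ¶8 is among the surviving provisions, so the answer is yes.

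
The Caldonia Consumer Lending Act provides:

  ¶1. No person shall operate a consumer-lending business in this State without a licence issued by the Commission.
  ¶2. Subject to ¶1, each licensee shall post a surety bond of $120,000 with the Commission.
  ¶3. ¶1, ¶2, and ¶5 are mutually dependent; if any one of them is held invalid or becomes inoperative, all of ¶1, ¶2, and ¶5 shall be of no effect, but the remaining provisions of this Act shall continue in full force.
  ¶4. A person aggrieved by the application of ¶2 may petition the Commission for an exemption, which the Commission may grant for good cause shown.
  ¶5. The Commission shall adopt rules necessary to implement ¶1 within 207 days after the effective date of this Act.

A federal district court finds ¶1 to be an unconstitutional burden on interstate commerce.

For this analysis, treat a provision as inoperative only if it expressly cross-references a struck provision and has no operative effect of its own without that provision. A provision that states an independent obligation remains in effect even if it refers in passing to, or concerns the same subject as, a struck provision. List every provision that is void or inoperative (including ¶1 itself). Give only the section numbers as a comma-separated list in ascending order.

¶1 is struck. ¶5 operates only by reference to ¶1, so it falls with ¶1. ¶3 declares ¶1, ¶2, and ¶5 mutually dependent; since one of them has fallen, all of them are of no effect. That brings down ¶2 as well. ¶4 in turn depends solely on a provision now struck and likewise falls. The remainder continues in force under ¶3. Only ¶3 remains in effect.

1, 2, 4, 5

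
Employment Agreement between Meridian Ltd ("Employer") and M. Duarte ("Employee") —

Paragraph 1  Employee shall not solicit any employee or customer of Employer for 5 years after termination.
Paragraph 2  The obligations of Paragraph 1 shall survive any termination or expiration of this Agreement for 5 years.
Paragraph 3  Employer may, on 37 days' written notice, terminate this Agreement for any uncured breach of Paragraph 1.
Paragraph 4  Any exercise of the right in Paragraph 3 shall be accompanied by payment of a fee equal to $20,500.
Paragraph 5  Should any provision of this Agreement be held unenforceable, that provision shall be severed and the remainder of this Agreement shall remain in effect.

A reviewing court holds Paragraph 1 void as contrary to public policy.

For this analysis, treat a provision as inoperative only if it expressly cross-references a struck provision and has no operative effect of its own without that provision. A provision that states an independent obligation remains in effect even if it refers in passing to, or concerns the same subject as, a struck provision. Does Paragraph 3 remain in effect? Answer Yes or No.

No

Paragraph 1 is struck. Paragraph 2 operates only by reference to Paragraph 1, so it falls with Paragraph 1. Paragraph 3 merely fixes the termination right for breach of Paragraph 1; with Paragraph 1 gone it has nothing to operate on and falls away. The only function of Paragraph 4 is the exercise fee for Paragraph 3, so it cannot stand once Paragraph 3 is removed. Under the severability clause in Paragraph 5, the remaining provisions continue in force. Only Paragraph 5 remains in effect. Paragraph 3 is among the inoperative provisions, so the answer is no.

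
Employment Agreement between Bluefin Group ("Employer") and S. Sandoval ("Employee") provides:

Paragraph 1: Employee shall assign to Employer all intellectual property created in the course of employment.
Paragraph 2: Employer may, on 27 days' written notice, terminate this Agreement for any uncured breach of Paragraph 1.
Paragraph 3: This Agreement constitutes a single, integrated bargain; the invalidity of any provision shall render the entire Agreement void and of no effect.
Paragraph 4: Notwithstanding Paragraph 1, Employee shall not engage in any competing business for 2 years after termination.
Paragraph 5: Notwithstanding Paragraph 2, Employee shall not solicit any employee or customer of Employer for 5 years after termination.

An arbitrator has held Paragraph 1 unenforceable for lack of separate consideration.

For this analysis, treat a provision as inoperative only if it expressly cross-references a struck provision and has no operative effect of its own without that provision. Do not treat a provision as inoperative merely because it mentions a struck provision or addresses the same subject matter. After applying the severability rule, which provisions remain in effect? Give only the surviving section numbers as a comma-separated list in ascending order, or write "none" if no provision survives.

Paragraph 1 is struck. Paragraph 2 merely fixes the termination right for breach of Paragraph 1; with Paragraph 1 gone it has nothing to operate on and falls away. Paragraph 3 provides that the Agreement is not severable, so the invalidity of any one provision voids the entire Agreement. No provision of the Agreement survives.

none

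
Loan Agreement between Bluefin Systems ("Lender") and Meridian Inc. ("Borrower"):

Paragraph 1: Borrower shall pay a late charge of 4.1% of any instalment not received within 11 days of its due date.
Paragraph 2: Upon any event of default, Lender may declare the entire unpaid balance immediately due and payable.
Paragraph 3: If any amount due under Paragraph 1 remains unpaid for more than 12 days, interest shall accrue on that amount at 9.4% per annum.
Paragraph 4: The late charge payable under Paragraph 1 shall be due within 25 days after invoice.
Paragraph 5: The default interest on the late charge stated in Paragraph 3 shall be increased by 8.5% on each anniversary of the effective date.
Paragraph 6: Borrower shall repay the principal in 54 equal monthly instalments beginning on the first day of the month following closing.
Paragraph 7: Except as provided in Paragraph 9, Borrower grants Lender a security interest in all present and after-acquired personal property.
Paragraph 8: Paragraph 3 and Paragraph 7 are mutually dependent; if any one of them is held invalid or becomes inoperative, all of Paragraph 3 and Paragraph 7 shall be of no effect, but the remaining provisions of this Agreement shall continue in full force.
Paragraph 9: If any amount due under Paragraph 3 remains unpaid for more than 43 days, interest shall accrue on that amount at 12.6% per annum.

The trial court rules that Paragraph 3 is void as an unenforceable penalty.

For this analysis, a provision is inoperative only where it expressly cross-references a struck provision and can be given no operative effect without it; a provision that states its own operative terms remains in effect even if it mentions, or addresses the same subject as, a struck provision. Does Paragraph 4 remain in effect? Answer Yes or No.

Yes

Paragraph 3 is struck. Paragraph 5 operates only by reference to Paragraph 3, so it falls with Paragraph 3. Paragraph 9 has no operative effect of its own apart from Paragraph 3 and is therefore inoperative. Paragraph 8 declares Paragraph 3 and Paragraph 7 mutually dependent; since one of them has fallen, all of them are of no effect. That brings down Paragraph 7 as well. The remainder continues in force under Paragraph 8. That leaves Paragraph 1, Paragraph 2, Paragraph 4, Paragraph 6, and Paragraph 8 in effect. Paragraph 4 is among the surviving provisions, so the answer is yes.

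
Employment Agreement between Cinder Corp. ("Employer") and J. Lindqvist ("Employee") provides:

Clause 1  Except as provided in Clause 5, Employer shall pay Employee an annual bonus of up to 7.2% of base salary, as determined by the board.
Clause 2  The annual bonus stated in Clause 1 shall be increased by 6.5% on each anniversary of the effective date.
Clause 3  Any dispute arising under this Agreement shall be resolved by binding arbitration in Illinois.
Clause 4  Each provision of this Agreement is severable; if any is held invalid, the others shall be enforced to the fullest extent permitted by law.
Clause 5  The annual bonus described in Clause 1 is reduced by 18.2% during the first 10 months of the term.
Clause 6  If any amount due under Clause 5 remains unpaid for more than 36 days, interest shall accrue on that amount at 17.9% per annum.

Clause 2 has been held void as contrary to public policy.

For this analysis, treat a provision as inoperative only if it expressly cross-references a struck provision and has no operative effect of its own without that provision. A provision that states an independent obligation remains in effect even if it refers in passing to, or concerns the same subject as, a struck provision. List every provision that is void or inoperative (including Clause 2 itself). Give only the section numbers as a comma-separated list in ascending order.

Clause 2 is struck. Nothing else in the Agreement is defined by reference to Clause 2. Under the severability clause in Clause 4, the remaining provisions continue in force. Clause 1, Clause 3, Clause 4, Clause 5, and Clause 6 remain in effect.

2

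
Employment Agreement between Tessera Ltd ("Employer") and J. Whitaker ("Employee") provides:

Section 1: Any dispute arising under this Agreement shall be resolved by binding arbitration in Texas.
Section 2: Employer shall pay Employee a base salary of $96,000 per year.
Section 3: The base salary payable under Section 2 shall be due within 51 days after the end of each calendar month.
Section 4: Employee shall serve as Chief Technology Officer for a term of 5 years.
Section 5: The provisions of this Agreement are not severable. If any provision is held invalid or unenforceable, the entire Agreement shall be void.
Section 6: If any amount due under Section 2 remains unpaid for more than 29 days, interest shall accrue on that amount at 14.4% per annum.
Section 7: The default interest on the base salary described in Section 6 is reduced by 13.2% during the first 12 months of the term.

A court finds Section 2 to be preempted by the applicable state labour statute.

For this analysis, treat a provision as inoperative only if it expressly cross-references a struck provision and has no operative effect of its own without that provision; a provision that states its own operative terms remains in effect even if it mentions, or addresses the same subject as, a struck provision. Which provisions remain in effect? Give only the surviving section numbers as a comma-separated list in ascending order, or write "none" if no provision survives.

Section 2 is struck. Section 3 operates only by reference to Section 2, so it falls with Section 2. Section 6 has no operative effect of its own apart from Section 2 and is therefore inoperative. Section 7 does nothing except set the introductory reduction to the default interest on the base salary by reference to Section 6; with Section 6 gone it has no independent effect and is inoperative. Section 5 provides that the Agreement is not severable, so the invalidity of any one provision voids the entire Agreement. No provision of the Agreement survives.

none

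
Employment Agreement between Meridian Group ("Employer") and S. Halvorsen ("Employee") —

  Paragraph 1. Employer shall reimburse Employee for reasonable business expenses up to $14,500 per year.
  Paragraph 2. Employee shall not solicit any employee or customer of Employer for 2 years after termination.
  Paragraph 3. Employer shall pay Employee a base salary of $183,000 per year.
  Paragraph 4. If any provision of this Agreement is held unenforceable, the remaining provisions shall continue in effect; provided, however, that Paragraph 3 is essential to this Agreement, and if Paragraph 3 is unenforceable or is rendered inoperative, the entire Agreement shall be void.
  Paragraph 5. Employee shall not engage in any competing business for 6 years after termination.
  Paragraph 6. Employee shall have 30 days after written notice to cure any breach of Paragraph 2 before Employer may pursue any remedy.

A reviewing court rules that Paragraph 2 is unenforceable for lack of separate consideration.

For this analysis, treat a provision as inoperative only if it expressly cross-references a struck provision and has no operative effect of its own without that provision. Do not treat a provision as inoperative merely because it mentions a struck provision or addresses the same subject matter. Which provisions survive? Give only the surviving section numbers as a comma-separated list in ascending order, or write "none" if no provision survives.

Paragraph 2 is struck. Paragraph 6 operates only by reference to Paragraph 2, so it falls with Paragraph 2. Paragraph 4 makes Paragraph 3 an essential term, but Paragraph 3 is unaffected, so the severability proviso in Paragraph 4 preserves the remaining provisions. The provisions still in force are Paragraph 1, Paragraph 3, Paragraph 4, and Paragraph 5.

1, 3, 4, 5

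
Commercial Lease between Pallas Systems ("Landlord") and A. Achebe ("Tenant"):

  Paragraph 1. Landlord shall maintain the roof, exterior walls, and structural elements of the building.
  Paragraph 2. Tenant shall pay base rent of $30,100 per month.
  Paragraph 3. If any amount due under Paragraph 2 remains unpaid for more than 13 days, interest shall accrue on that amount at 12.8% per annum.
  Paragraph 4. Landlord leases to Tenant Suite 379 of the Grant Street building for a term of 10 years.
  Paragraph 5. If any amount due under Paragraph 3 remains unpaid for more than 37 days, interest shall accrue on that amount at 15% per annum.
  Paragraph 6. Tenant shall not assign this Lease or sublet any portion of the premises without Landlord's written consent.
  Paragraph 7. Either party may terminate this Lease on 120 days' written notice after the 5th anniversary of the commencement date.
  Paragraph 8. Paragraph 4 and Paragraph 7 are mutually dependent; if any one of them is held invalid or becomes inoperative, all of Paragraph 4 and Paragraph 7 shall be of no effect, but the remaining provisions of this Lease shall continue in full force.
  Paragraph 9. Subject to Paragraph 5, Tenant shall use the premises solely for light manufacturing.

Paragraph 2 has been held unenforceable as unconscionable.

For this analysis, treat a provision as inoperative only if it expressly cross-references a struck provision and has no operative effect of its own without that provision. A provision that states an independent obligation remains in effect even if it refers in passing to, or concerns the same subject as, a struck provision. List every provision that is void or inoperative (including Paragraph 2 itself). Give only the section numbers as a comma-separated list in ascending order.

Paragraph 2 is struck. Paragraph 3 operates only by reference to Paragraph 2, so it falls with Paragraph 2. Paragraph 5 does nothing except set the default interest on the default interest on the base rent by reference to Paragraph 3; with Paragraph 3 gone it has no independent effect and is inoperative. Although Paragraph 9 refers to Paragraph 5, its operative terms do not depend on Paragraph 5, so it remains in effect. Paragraph 8 ties Paragraph 4 and Paragraph 7 together, but none of those is affected here; the remaining provisions continue in force under Paragraph 8. That leaves Paragraph 1, Paragraph 4, Paragraph 6, Paragraph 7, Paragraph 8, and Paragraph 9 in effect.

2, 3, 5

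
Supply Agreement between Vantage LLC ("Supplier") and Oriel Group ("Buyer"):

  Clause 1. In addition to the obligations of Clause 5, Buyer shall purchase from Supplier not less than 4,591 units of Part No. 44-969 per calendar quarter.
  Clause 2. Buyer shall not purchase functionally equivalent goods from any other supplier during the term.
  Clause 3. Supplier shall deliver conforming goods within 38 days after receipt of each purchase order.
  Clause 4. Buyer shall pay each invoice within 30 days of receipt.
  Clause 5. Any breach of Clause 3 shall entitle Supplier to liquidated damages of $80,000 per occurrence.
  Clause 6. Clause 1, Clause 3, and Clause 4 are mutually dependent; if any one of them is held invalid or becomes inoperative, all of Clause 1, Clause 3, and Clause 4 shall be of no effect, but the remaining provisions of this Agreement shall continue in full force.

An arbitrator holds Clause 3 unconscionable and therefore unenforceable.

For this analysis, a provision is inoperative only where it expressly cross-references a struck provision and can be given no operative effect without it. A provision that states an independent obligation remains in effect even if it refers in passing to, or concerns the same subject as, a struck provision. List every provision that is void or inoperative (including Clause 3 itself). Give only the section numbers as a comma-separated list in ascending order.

Clause 3 is struck. Clause 5 does nothing except set the liquidated-damages amount by reference to Clause 3; with Clause 3 gone it has no independent effect and is inoperative. Clause 6 declares Clause 1, Clause 3, and Clause 4 mutually dependent; since one of them has fallen, all of them are of no effect. That brings down Clause 1 and Clause 4 as well. The remainder continues in force under Clause 6. The provisions still in force are Clause 2 and Clause 6.

1, 3, 4, 5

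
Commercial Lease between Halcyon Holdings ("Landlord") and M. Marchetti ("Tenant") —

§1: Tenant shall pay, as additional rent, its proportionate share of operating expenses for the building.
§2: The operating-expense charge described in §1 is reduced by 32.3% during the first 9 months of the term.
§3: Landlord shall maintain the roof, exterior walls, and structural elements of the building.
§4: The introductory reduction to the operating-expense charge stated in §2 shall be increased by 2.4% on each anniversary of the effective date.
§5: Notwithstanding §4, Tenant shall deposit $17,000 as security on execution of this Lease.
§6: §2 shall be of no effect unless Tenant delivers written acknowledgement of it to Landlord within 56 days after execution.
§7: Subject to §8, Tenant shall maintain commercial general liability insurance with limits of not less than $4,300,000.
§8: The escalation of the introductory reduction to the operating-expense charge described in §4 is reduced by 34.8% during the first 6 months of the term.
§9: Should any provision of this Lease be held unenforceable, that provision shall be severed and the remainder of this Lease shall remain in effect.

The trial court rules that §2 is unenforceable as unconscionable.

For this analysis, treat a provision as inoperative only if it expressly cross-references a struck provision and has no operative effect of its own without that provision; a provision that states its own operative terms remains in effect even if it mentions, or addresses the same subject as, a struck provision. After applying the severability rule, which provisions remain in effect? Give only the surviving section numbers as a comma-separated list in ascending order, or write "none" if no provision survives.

§2 is struck. The whole of §4 is the escalation of the introductory reduction to the operating-expense charge, defined by reference to §2, so §4 cannot stand once §2 is removed. §6 has no operative effect of its own apart from §2 and is therefore inoperative. §8 does nothing except set the introductory reduction to the escalation of the introductory reduction to the operating-expense charge by reference to §4; with §4 gone it has no independent effect and is inoperative. Although §5 refers to §4, its operative terms do not depend on §4, so it remains in effect. Although §7 refers to §8, its operative terms do not depend on §8, so it remains in effect. Under the severability clause in §9, the remaining provisions continue in force. That leaves §1, §3, §5, §7, and §9 in effect.

1, 3, 5, 7, 9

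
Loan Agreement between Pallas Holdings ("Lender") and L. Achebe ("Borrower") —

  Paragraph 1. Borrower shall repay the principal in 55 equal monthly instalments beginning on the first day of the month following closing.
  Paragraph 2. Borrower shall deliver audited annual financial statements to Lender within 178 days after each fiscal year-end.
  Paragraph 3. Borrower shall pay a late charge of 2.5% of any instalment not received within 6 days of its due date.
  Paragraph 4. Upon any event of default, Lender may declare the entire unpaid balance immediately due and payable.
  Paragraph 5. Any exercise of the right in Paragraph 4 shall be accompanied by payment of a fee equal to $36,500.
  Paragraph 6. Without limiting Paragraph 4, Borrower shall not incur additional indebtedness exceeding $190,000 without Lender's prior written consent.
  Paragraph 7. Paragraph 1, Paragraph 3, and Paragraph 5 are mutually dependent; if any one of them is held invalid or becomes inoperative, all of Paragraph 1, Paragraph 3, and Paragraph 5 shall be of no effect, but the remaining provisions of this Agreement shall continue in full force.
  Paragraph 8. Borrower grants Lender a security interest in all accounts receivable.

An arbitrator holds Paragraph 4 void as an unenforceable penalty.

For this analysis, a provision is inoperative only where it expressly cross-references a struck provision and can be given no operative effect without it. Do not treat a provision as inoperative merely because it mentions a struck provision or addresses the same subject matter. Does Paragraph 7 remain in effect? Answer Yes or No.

Paragraph 4 is struck. The only function of Paragraph 5 is the exercise fee for Paragraph 4, so it cannot stand once Paragraph 4 is removed. Paragraph 6 mentions Paragraph 4 but its own obligation stands independently of Paragraph 4, so Paragraph 6 is not affected. Paragraph 7 declares Paragraph 1, Paragraph 3, and Paragraph 5 mutually dependent; since one of them has fallen, all of them are of no effect. That brings down Paragraph 1 and Paragraph 3 as well. The remainder continues in force under Paragraph 7. Paragraph 2, Paragraph 6, Paragraph 7, and Paragraph 8 remain in effect. Paragraph 7 is among the surviving provisions, so the answer is yes.

Yes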